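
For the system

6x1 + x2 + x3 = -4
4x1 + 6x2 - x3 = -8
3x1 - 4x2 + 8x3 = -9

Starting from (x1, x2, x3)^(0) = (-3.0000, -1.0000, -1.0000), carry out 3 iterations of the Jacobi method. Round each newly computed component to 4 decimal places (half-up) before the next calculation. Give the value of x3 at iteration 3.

-1.4722

Iteration 1:
  x1 = (-4 - (1)·-1.0000 - (1)·-1.0000) / (6) = -0.3333
  x2 = (-8 - (4)·-3.0000 - (-1)·-1.0000) / (6) = 0.5000
  x3 = (-9 - (3)·-3.0000 - (-4)·-1.0000) / (8) = -0.5000
Iteration 2:
  x1 = (-4 - (1)·0.5000 - (1)·-0.5000) / (6) = -0.6667
  x2 = (-8 - (4)·-0.3333 - (-1)·-0.5000) / (6) = -1.1945
  x3 = (-9 - (3)·-0.3333 - (-4)·0.5000) / (8) = -0.7500
Iteration 3:
  x1 = (-4 - (1)·-1.1945 - (1)·-0.7500) / (6) = -0.3426
  x2 = (-8 - (4)·-0.6667 - (-1)·-0.7500) / (6) = -1.0139
  x3 = (-9 - (3)·-0.6667 - (-4)·-1.1945) / (8) = -1.4722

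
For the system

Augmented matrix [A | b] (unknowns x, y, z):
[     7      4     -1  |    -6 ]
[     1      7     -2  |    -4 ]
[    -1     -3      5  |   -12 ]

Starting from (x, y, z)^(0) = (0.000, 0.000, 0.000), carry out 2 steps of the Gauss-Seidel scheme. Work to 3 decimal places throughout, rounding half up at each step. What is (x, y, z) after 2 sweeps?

Iteration 1:
  x = (-6 - (4)·0.000 - (-1)·0.000) / (7) = -0.857
  y = (-4 - (1)·-0.857 - (-2)·0.000) / (7) = -0.449
  z = (-12 - (-1)·-0.857 - (-3)·-0.449) / (5) = -2.841
Iteration 2:
  x = (-6 - (4)·-0.449 - (-1)·-2.841) / (7) = -1.006
  y = (-4 - (1)·-1.006 - (-2)·-2.841) / (7) = -1.239
  z = (-12 - (-1)·-1.006 - (-3)·-1.239) / (5) = -3.345

(-1.006, -1.239, -3.345)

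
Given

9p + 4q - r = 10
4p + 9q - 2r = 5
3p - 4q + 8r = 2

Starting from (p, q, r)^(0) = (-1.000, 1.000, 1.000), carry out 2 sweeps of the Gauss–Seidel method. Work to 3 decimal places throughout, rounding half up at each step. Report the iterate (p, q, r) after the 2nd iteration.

Iteration 1:
  p = (10 - (4)·1.000 - (-1)·1.000) / (9) = 0.778
  q = (5 - (4)·0.778 - (-2)·1.000) / (9) = 0.432
  r = (2 - (3)·0.778 - (-4)·0.432) / (8) = 0.174
Iteration 2:
  p = (10 - (4)·0.432 - (-1)·0.174) / (9) = 0.938
  q = (5 - (4)·0.938 - (-2)·0.174) / (9) = 0.177
  r = (2 - (3)·0.938 - (-4)·0.177) / (8) = -0.013

(0.938, 0.177, -0.013)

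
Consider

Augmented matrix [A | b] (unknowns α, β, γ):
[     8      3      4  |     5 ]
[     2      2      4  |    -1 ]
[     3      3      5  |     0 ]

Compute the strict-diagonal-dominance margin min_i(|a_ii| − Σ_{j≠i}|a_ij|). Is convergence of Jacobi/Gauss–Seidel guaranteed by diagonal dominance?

-4

row 1: |8| − (3+4) = 1
row 2: |2| − (2+4) = -4
row 3: |5| − (3+3) = -1
minimum over rows = -4 → not strictly diagonally dominant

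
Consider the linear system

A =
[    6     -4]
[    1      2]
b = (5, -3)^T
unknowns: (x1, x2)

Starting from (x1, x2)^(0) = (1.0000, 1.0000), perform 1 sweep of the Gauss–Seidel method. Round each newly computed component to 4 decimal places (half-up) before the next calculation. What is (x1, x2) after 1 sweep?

Iteration 1:
  x1 = (5 - (-4)·1.0000) / (6) = 1.5000
  x2 = (-3 - (1)·1.5000) / (2) = -2.2500

(1.5000, -2.2500)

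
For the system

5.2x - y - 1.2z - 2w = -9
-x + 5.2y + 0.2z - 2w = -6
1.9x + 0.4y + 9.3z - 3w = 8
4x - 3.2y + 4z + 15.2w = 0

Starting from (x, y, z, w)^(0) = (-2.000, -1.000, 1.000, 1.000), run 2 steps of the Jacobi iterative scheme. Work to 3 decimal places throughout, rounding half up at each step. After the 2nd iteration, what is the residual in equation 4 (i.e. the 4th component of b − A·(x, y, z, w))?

Iteration 1:
  x = (-9 - (-1)·-1.000 - (-1.2)·1.000 - (-2)·1.000) / (5.2) = -1.308
  y = (-6 - (-1)·-2.000 - (0.2)·1.000 - (-2)·1.000) / (5.2) = -1.192
  z = (8 - (1.9)·-2.000 - (0.4)·-1.000 - (-3)·1.000) / (9.3) = 1.634
  w = (0 - (4)·-2.000 - (-3.2)·-1.000 - (4)·1.000) / (15.2) = 0.053
Iteration 2:
  x = (-9 - (-1)·-1.192 - (-1.2)·1.634 - (-2)·0.053) / (5.2) = -1.563
  y = (-6 - (-1)·-1.308 - (0.2)·1.634 - (-2)·0.053) / (5.2) = -1.448
  z = (8 - (1.9)·-1.308 - (0.4)·-1.192 - (-3)·0.053) / (9.3) = 1.196
  w = (0 - (4)·-1.308 - (-3.2)·-1.192 - (4)·1.634) / (15.2) = -0.337
Residual b − A·x = (-1.559, -0.947, -0.585, 1.957)

1.957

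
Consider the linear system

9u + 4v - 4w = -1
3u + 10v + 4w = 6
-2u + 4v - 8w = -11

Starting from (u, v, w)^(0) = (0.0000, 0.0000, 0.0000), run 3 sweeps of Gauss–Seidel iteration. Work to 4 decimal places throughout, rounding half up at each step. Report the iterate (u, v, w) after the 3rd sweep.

Iteration 1:
  u = (-1 - (4)·0.0000 - (-4)·0.0000) / (9) = -0.1111
  v = (6 - (3)·-0.1111 - (4)·0.0000) / (10) = 0.6333
  w = (-11 - (-2)·-0.1111 - (4)·0.6333) / (-8) = 1.7194
Iteration 2:
  u = (-1 - (4)·0.6333 - (-4)·1.7194) / (9) = 0.3716
  v = (6 - (3)·0.3716 - (4)·1.7194) / (10) = -0.1992
  w = (-11 - (-2)·0.3716 - (4)·-0.1992) / (-8) = 1.1825
Iteration 3:
  u = (-1 - (4)·-0.1992 - (-4)·1.1825) / (9) = 0.5030
  v = (6 - (3)·0.5030 - (4)·1.1825) / (10) = -0.0239
  w = (-11 - (-2)·0.5030 - (4)·-0.0239) / (-8) = 1.2373

(0.5030, -0.0239, 1.2373)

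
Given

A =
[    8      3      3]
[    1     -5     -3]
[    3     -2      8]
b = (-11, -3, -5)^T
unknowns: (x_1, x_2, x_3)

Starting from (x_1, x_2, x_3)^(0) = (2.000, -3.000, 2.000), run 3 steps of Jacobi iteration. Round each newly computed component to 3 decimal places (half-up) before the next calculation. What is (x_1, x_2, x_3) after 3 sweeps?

Iteration 1:
  x_1 = (-11 - (3)·-3.000 - (3)·2.000) / (8) = -1.000
  x_2 = (-3 - (1)·2.000 - (-3)·2.000) / (-5) = -0.200
  x_3 = (-5 - (3)·2.000 - (-2)·-3.000) / (8) = -2.125
Iteration 2:
  x_1 = (-11 - (3)·-0.200 - (3)·-2.125) / (8) = -0.503
  x_2 = (-3 - (1)·-1.000 - (-3)·-2.125) / (-5) = 1.675
  x_3 = (-5 - (3)·-1.000 - (-2)·-0.200) / (8) = -0.300
Iteration 3:
  x_1 = (-11 - (3)·1.675 - (3)·-0.300) / (8) = -1.891
  x_2 = (-3 - (1)·-0.503 - (-3)·-0.300) / (-5) = 0.679
  x_3 = (-5 - (3)·-0.503 - (-2)·1.675) / (8) = -0.018

(-1.891, 0.679, -0.018)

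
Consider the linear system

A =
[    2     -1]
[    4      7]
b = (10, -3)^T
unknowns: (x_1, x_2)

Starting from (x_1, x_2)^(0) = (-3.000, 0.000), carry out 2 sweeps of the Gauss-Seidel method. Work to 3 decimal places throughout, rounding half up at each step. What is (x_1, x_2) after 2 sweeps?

(3.357, -2.347)

Iteration 1:
  x_1 = (10 - (-1)·0.000) / (2) = 5.000
  x_2 = (-3 - (4)·5.000) / (7) = -3.286
Iteration 2:
  x_1 = (10 - (-1)·-3.286) / (2) = 3.357
  x_2 = (-3 - (4)·3.357) / (7) = -2.347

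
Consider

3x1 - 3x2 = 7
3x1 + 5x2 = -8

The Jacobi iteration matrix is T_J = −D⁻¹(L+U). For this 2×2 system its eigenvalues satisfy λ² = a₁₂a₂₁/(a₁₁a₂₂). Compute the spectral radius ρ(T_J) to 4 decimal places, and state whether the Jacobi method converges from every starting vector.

0.7746

a₁₂a₂₁/(a₁₁a₂₂) = (-3)·(3) / ((3)·(5)) = -0.600000
ρ = √|-0.600000| = √0.600000 = 0.7746
ρ < 1, so Jacobi converges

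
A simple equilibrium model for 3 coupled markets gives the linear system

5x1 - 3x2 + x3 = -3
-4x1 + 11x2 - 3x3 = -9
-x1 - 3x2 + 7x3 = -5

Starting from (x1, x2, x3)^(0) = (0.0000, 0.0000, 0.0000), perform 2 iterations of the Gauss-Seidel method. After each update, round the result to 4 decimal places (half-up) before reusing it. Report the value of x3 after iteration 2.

-1.5010

Iteration 1:
  x1 = (-3 - (-3)·0.0000 - (1)·0.0000) / (5) = -0.6000
  x2 = (-9 - (-4)·-0.6000 - (-3)·0.0000) / (11) = -1.0364
  x3 = (-5 - (-1)·-0.6000 - (-3)·-1.0364) / (7) = -1.2442
Iteration 2:
  x1 = (-3 - (-3)·-1.0364 - (1)·-1.2442) / (5) = -0.9730
  x2 = (-9 - (-4)·-0.9730 - (-3)·-1.2442) / (11) = -1.5113
  x3 = (-5 - (-1)·-0.9730 - (-3)·-1.5113) / (7) = -1.5010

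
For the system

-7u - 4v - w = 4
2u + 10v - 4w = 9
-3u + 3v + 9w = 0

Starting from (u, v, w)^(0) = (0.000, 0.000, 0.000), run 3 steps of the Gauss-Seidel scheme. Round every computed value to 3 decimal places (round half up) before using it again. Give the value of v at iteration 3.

Iteration 1:
  u = (4 - (-4)·0.000 - (-1)·0.000) / (-7) = -0.571
  v = (9 - (2)·-0.571 - (-4)·0.000) / (10) = 1.014
  w = (0 - (-3)·-0.571 - (3)·1.014) / (9) = -0.528
Iteration 2:
  u = (4 - (-4)·1.014 - (-1)·-0.528) / (-7) = -1.075
  v = (9 - (2)·-1.075 - (-4)·-0.528) / (10) = 0.904
  w = (0 - (-3)·-1.075 - (3)·0.904) / (9) = -0.660
Iteration 3:
  u = (4 - (-4)·0.904 - (-1)·-0.660) / (-7) = -0.994
  v = (9 - (2)·-0.994 - (-4)·-0.660) / (10) = 0.835
  w = (0 - (-3)·-0.994 - (3)·0.835) / (9) = -0.610

0.835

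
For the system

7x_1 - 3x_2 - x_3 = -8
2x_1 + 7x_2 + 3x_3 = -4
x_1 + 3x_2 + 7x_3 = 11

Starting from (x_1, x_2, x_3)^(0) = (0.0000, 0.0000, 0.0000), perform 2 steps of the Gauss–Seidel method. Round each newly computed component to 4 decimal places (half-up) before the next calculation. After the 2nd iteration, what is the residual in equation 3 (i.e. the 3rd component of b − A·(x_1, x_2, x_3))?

0.0001

Iteration 1:
  x_1 = (-8 - (-3)·0.0000 - (-1)·0.0000) / (7) = -1.1429
  x_2 = (-4 - (2)·-1.1429 - (3)·0.0000) / (7) = -0.2449
  x_3 = (11 - (1)·-1.1429 - (3)·-0.2449) / (7) = 1.8397
Iteration 2:
  x_1 = (-8 - (-3)·-0.2449 - (-1)·1.8397) / (7) = -0.9850
  x_2 = (-4 - (2)·-0.9850 - (3)·1.8397) / (7) = -1.0784
  x_3 = (11 - (1)·-0.9850 - (3)·-1.0784) / (7) = 2.1743
Residual b − A·x = (-2.1659, -1.0041, 0.0001)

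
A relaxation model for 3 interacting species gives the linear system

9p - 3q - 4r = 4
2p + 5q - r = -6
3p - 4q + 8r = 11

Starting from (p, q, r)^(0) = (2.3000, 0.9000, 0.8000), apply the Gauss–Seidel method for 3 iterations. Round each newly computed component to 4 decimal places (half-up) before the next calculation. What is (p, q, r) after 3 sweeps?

Iteration 1:
  p = (4 - (-3)·0.9000 - (-4)·0.8000) / (9) = 1.1000
  q = (-6 - (2)·1.1000 - (-1)·0.8000) / (5) = -1.4800
  r = (11 - (3)·1.1000 - (-4)·-1.4800) / (8) = 0.2225
Iteration 2:
  p = (4 - (-3)·-1.4800 - (-4)·0.2225) / (9) = 0.0500
  q = (-6 - (2)·0.0500 - (-1)·0.2225) / (5) = -1.1755
  r = (11 - (3)·0.0500 - (-4)·-1.1755) / (8) = 0.7685
Iteration 3:
  p = (4 - (-3)·-1.1755 - (-4)·0.7685) / (9) = 0.3942
  q = (-6 - (2)·0.3942 - (-1)·0.7685) / (5) = -1.2040
  r = (11 - (3)·0.3942 - (-4)·-1.2040) / (8) = 0.6252

(0.3942, -1.2040, 0.6252)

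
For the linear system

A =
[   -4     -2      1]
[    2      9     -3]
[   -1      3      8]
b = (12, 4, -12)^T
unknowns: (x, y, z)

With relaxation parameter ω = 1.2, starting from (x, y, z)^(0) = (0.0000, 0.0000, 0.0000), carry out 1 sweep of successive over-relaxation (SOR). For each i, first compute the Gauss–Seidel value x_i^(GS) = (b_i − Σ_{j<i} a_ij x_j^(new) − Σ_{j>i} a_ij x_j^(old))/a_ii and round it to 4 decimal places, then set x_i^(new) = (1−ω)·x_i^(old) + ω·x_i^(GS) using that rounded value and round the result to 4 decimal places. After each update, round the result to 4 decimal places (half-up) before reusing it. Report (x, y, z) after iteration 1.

(-3.6000, 1.4933, -3.0120)

Iteration 1:
  x: GS value = (12 - (-2)·0.0000 - (1)·0.0000) / (-4) = -3.0000;  x ← (1−ω)·0.0000 + ω·-3.0000 = -3.6000
  y: GS value = (4 - (2)·-3.6000 - (-3)·0.0000) / (9) = 1.2444;  y ← (1−ω)·0.0000 + ω·1.2444 = 1.4933
  z: GS value = (-12 - (-1)·-3.6000 - (3)·1.4933) / (8) = -2.5100;  z ← (1−ω)·0.0000 + ω·-2.5100 = -3.0120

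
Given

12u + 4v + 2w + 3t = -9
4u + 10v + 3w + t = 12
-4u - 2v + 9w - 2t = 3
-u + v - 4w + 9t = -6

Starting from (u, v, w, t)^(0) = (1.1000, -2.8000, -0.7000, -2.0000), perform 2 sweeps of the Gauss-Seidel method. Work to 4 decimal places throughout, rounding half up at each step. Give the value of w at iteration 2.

Iteration 1:
  u = (-9 - (4)·-2.8000 - (2)·-0.7000 - (3)·-2.0000) / (12) = 0.8000
  v = (12 - (4)·0.8000 - (3)·-0.7000 - (1)·-2.0000) / (10) = 1.2900
  w = (3 - (-4)·0.8000 - (-2)·1.2900 - (-2)·-2.0000) / (9) = 0.5311
  t = (-6 - (-1)·0.8000 - (1)·1.2900 - (-4)·0.5311) / (9) = -0.4851
Iteration 2:
  u = (-9 - (4)·1.2900 - (2)·0.5311 - (3)·-0.4851) / (12) = -1.1472
  v = (12 - (4)·-1.1472 - (3)·0.5311 - (1)·-0.4851) / (10) = 1.5481
  w = (3 - (-4)·-1.1472 - (-2)·1.5481 - (-2)·-0.4851) / (9) = 0.0597
  t = (-6 - (-1)·-1.1472 - (1)·1.5481 - (-4)·0.0597) / (9) = -0.9396

0.0597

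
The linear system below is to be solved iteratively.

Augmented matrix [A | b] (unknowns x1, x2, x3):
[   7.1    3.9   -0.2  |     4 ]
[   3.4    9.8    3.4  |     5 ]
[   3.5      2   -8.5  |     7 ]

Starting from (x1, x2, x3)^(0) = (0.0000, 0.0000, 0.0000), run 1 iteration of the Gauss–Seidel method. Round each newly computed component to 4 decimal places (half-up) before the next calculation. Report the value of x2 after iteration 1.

Iteration 1:
  x1 = (4 - (3.9)·0.0000 - (-0.2)·0.0000) / (7.1) = 0.5634
  x2 = (5 - (3.4)·0.5634 - (3.4)·0.0000) / (9.8) = 0.3147
  x3 = (7 - (3.5)·0.5634 - (2)·0.3147) / (-8.5) = -0.5175

0.3147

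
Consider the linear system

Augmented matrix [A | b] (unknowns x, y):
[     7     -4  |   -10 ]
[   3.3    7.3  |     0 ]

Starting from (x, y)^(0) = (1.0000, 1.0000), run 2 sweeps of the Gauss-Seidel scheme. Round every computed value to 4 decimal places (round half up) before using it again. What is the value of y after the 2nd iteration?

0.5457

Iteration 1:
  x = (-10 - (-4)·1.0000) / (7) = -0.8571
  y = (0 - (3.3)·-0.8571) / (7.3) = 0.3875
Iteration 2:
  x = (-10 - (-4)·0.3875) / (7) = -1.2071
  y = (0 - (3.3)·-1.2071) / (7.3) = 0.5457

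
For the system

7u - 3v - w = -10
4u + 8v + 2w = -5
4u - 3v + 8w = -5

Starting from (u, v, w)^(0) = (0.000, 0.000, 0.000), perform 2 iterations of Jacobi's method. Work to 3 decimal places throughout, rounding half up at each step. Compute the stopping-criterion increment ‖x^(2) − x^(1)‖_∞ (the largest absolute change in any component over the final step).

0.871

Iteration 1:
  u = (-10 - (-3)·0.000 - (-1)·0.000) / (7) = -1.429
  v = (-5 - (4)·0.000 - (2)·0.000) / (8) = -0.625
  w = (-5 - (4)·0.000 - (-3)·0.000) / (8) = -0.625
Iteration 2:
  u = (-10 - (-3)·-0.625 - (-1)·-0.625) / (7) = -1.786
  v = (-5 - (4)·-1.429 - (2)·-0.625) / (8) = 0.246
  w = (-5 - (4)·-1.429 - (-3)·-0.625) / (8) = -0.145
Change: (-0.357, 0.871, 0.480) → max |·| = 0.871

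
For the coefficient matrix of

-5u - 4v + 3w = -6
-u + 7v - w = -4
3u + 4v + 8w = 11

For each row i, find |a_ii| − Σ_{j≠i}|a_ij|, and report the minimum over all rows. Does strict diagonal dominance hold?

-2

row 1: |-5| − (4+3) = -2
row 2: |7| − (1+1) = 5
row 3: |8| − (3+4) = 1
minimum over rows = -2 → not strictly diagonally dominant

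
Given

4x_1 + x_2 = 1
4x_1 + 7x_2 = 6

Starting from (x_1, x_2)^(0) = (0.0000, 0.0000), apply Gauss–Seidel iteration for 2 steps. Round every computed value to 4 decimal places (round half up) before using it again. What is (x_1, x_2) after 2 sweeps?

Iteration 1:
  x_1 = (1 - (1)·0.0000) / (4) = 0.2500
  x_2 = (6 - (4)·0.2500) / (7) = 0.7143
Iteration 2:
  x_1 = (1 - (1)·0.7143) / (4) = 0.0714
  x_2 = (6 - (4)·0.0714) / (7) = 0.8163

(0.0714, 0.8163)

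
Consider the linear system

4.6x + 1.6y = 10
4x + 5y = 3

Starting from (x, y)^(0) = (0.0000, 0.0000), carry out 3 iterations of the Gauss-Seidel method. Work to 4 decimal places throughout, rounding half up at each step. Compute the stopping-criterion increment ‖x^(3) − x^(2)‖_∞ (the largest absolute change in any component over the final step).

0.1103

Iteration 1:
  x = (10 - (1.6)·0.0000) / (4.6) = 2.1739
  y = (3 - (4)·2.1739) / (5) = -1.1391
Iteration 2:
  x = (10 - (1.6)·-1.1391) / (4.6) = 2.5701
  y = (3 - (4)·2.5701) / (5) = -1.4561
Iteration 3:
  x = (10 - (1.6)·-1.4561) / (4.6) = 2.6804
  y = (3 - (4)·2.6804) / (5) = -1.5443
Change: (0.1103, -0.0882) → max |·| = 0.1103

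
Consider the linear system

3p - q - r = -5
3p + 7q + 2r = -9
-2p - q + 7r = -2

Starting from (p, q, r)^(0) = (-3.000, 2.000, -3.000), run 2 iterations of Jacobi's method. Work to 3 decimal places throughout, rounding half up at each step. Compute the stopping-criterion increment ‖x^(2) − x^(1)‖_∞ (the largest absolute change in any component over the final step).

1.041

Iteration 1:
  p = (-5 - (-1)·2.000 - (-1)·-3.000) / (3) = -2.000
  q = (-9 - (3)·-3.000 - (2)·-3.000) / (7) = 0.857
  r = (-2 - (-2)·-3.000 - (-1)·2.000) / (7) = -0.857
Iteration 2:
  p = (-5 - (-1)·0.857 - (-1)·-0.857) / (3) = -1.667
  q = (-9 - (3)·-2.000 - (2)·-0.857) / (7) = -0.184
  r = (-2 - (-2)·-2.000 - (-1)·0.857) / (7) = -0.735
Change: (0.333, -1.041, 0.122) → max |·| = 1.041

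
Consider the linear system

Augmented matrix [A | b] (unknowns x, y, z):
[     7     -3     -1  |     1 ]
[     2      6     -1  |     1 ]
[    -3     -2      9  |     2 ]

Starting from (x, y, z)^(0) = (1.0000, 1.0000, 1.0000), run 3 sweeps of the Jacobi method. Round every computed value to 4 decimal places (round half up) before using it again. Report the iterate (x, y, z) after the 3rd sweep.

Iteration 1:
  x = (1 - (-3)·1.0000 - (-1)·1.0000) / (7) = 0.7143
  y = (1 - (2)·1.0000 - (-1)·1.0000) / (6) = 0.0000
  z = (2 - (-3)·1.0000 - (-2)·1.0000) / (9) = 0.7778
Iteration 2:
  x = (1 - (-3)·0.0000 - (-1)·0.7778) / (7) = 0.2540
  y = (1 - (2)·0.7143 - (-1)·0.7778) / (6) = 0.0582
  z = (2 - (-3)·0.7143 - (-2)·0.0000) / (9) = 0.4603
Iteration 3:
  x = (1 - (-3)·0.0582 - (-1)·0.4603) / (7) = 0.2336
  y = (1 - (2)·0.2540 - (-1)·0.4603) / (6) = 0.1587
  z = (2 - (-3)·0.2540 - (-2)·0.0582) / (9) = 0.3198

(0.2336, 0.1587, 0.3198)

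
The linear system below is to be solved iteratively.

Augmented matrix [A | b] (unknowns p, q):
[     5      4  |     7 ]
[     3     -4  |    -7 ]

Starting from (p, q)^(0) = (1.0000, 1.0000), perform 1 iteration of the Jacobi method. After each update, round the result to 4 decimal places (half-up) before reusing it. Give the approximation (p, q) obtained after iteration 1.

Iteration 1:
  p = (7 - (4)·1.0000) / (5) = 0.6000
  q = (-7 - (3)·1.0000) / (-4) = 2.5000

(0.6000, 2.5000)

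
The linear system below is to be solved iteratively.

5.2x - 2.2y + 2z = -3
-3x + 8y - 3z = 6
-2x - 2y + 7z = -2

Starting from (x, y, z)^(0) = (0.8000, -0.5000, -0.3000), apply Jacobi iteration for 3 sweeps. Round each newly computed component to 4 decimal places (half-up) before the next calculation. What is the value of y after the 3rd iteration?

Iteration 1:
  x = (-3 - (-2.2)·-0.5000 - (2)·-0.3000) / (5.2) = -0.6731
  y = (6 - (-3)·0.8000 - (-3)·-0.3000) / (8) = 0.9375
  z = (-2 - (-2)·0.8000 - (-2)·-0.5000) / (7) = -0.2000
Iteration 2:
  x = (-3 - (-2.2)·0.9375 - (2)·-0.2000) / (5.2) = -0.1034
  y = (6 - (-3)·-0.6731 - (-3)·-0.2000) / (8) = 0.4226
  z = (-2 - (-2)·-0.6731 - (-2)·0.9375) / (7) = -0.2102
Iteration 3:
  x = (-3 - (-2.2)·0.4226 - (2)·-0.2102) / (5.2) = -0.3173
  y = (6 - (-3)·-0.1034 - (-3)·-0.2102) / (8) = 0.6324
  z = (-2 - (-2)·-0.1034 - (-2)·0.4226) / (7) = -0.1945

0.6324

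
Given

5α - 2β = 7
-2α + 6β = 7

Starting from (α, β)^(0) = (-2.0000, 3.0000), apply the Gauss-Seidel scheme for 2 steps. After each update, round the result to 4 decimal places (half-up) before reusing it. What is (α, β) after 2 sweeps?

Iteration 1:
  α = (7 - (-2)·3.0000) / (5) = 2.6000
  β = (7 - (-2)·2.6000) / (6) = 2.0333
Iteration 2:
  α = (7 - (-2)·2.0333) / (5) = 2.2133
  β = (7 - (-2)·2.2133) / (6) = 1.9044

(2.2133, 1.9044)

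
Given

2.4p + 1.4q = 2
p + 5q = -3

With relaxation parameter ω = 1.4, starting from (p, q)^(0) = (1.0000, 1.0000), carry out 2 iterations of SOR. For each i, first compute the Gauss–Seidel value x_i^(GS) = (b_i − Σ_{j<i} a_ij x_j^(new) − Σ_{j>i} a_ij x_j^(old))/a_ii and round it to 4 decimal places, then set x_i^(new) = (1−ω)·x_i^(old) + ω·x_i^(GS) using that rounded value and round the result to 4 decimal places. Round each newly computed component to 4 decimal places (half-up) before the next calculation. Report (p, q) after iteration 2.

(2.1879, -0.9622)

Iteration 1:
  p: GS value = (2 - (1.4)·1.0000) / (2.4) = 0.2500;  p ← (1−ω)·1.0000 + ω·0.2500 = -0.0500
  q: GS value = (-3 - (1)·-0.0500) / (5) = -0.5900;  q ← (1−ω)·1.0000 + ω·-0.5900 = -1.2260
Iteration 2:
  p: GS value = (2 - (1.4)·-1.2260) / (2.4) = 1.5485;  p ← (1−ω)·-0.0500 + ω·1.5485 = 2.1879
  q: GS value = (-3 - (1)·2.1879) / (5) = -1.0376;  q ← (1−ω)·-1.2260 + ω·-1.0376 = -0.9622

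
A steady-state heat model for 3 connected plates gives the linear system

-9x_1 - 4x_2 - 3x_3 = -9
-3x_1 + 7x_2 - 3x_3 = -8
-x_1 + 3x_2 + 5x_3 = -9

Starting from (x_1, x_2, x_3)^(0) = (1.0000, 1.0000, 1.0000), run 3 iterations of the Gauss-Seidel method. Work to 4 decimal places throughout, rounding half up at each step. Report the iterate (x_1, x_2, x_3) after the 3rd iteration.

Iteration 1:
  x_1 = (-9 - (-4)·1.0000 - (-3)·1.0000) / (-9) = 0.2222
  x_2 = (-8 - (-3)·0.2222 - (-3)·1.0000) / (7) = -0.6191
  x_3 = (-9 - (-1)·0.2222 - (3)·-0.6191) / (5) = -1.3841
Iteration 2:
  x_1 = (-9 - (-4)·-0.6191 - (-3)·-1.3841) / (-9) = 1.7365
  x_2 = (-8 - (-3)·1.7365 - (-3)·-1.3841) / (7) = -0.9918
  x_3 = (-9 - (-1)·1.7365 - (3)·-0.9918) / (5) = -0.8576
Iteration 3:
  x_1 = (-9 - (-4)·-0.9918 - (-3)·-0.8576) / (-9) = 1.7267
  x_2 = (-8 - (-3)·1.7267 - (-3)·-0.8576) / (7) = -0.7704
  x_3 = (-9 - (-1)·1.7267 - (3)·-0.7704) / (5) = -0.9924

(1.7267, -0.7704, -0.9924)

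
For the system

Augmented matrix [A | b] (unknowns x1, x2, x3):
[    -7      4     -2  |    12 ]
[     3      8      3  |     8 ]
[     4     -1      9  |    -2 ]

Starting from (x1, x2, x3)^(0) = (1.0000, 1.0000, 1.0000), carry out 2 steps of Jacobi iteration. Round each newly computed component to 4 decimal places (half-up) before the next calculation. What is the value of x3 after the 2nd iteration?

0.4405

Iteration 1:
  x1 = (12 - (4)·1.0000 - (-2)·1.0000) / (-7) = -1.4286
  x2 = (8 - (3)·1.0000 - (3)·1.0000) / (8) = 0.2500
  x3 = (-2 - (4)·1.0000 - (-1)·1.0000) / (9) = -0.5556
Iteration 2:
  x1 = (12 - (4)·0.2500 - (-2)·-0.5556) / (-7) = -1.4127
  x2 = (8 - (3)·-1.4286 - (3)·-0.5556) / (8) = 1.7441
  x3 = (-2 - (4)·-1.4286 - (-1)·0.2500) / (9) = 0.4405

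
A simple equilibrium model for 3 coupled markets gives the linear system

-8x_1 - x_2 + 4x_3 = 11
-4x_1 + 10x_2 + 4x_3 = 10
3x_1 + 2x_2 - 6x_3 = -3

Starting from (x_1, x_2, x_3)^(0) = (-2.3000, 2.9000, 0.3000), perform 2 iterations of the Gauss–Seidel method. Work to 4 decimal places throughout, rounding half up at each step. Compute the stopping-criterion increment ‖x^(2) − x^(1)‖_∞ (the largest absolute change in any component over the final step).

0.2352

Iteration 1:
  x_1 = (11 - (-1)·2.9000 - (4)·0.3000) / (-8) = -1.5875
  x_2 = (10 - (-4)·-1.5875 - (4)·0.3000) / (10) = 0.2450
  x_3 = (-3 - (3)·-1.5875 - (2)·0.2450) / (-6) = -0.2121
Iteration 2:
  x_1 = (11 - (-1)·0.2450 - (4)·-0.2121) / (-8) = -1.5117
  x_2 = (10 - (-4)·-1.5117 - (4)·-0.2121) / (10) = 0.4802
  x_3 = (-3 - (3)·-1.5117 - (2)·0.4802) / (-6) = -0.0958
Change: (0.0758, 0.2352, 0.1163) → max |·| = 0.2352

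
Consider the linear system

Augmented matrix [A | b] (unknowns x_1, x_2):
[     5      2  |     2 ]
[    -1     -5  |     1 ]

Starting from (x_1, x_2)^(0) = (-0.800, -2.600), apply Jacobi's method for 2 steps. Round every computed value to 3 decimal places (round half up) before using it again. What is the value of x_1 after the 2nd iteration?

Iteration 1:
  x_1 = (2 - (2)·-2.600) / (5) = 1.440
  x_2 = (1 - (-1)·-0.800) / (-5) = -0.040
Iteration 2:
  x_1 = (2 - (2)·-0.040) / (5) = 0.416
  x_2 = (1 - (-1)·1.440) / (-5) = -0.488

0.416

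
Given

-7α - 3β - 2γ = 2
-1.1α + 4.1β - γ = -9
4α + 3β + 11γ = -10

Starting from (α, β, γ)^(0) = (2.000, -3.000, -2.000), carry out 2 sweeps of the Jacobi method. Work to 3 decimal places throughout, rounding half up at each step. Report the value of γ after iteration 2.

Iteration 1:
  α = (2 - (-3)·-3.000 - (-2)·-2.000) / (-7) = 1.571
  β = (-9 - (-1.1)·2.000 - (-1)·-2.000) / (4.1) = -2.146
  γ = (-10 - (4)·2.000 - (3)·-3.000) / (11) = -0.818
Iteration 2:
  α = (2 - (-3)·-2.146 - (-2)·-0.818) / (-7) = 0.868
  β = (-9 - (-1.1)·1.571 - (-1)·-0.818) / (4.1) = -1.973
  γ = (-10 - (4)·1.571 - (3)·-2.146) / (11) = -0.895

-0.895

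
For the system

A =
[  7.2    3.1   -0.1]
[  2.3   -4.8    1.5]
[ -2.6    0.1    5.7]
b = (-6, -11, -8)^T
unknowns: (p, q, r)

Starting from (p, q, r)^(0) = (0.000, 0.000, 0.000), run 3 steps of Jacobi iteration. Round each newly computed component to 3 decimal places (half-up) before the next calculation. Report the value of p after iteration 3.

Iteration 1:
  p = (-6 - (3.1)·0.000 - (-0.1)·0.000) / (7.2) = -0.833
  q = (-11 - (2.3)·0.000 - (1.5)·0.000) / (-4.8) = 2.292
  r = (-8 - (-2.6)·0.000 - (0.1)·0.000) / (5.7) = -1.404
Iteration 2:
  p = (-6 - (3.1)·2.292 - (-0.1)·-1.404) / (7.2) = -1.840
  q = (-11 - (2.3)·-0.833 - (1.5)·-1.404) / (-4.8) = 1.454
  r = (-8 - (-2.6)·-0.833 - (0.1)·2.292) / (5.7) = -1.824
Iteration 3:
  p = (-6 - (3.1)·1.454 - (-0.1)·-1.824) / (7.2) = -1.485
  q = (-11 - (2.3)·-1.840 - (1.5)·-1.824) / (-4.8) = 0.840
  r = (-8 - (-2.6)·-1.840 - (0.1)·1.454) / (5.7) = -2.268

-1.485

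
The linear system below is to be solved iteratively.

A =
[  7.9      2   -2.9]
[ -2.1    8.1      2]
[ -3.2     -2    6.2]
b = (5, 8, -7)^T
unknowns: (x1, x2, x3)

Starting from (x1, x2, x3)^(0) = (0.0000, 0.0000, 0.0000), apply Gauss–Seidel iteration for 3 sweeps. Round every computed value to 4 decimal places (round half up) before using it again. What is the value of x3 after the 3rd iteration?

Iteration 1:
  x1 = (5 - (2)·0.0000 - (-2.9)·0.0000) / (7.9) = 0.6329
  x2 = (8 - (-2.1)·0.6329 - (2)·0.0000) / (8.1) = 1.1517
  x3 = (-7 - (-3.2)·0.6329 - (-2)·1.1517) / (6.2) = -0.4309
Iteration 2:
  x1 = (5 - (2)·1.1517 - (-2.9)·-0.4309) / (7.9) = 0.1832
  x2 = (8 - (-2.1)·0.1832 - (2)·-0.4309) / (8.1) = 1.1415
  x3 = (-7 - (-3.2)·0.1832 - (-2)·1.1415) / (6.2) = -0.6663
Iteration 3:
  x1 = (5 - (2)·1.1415 - (-2.9)·-0.6663) / (7.9) = 0.0993
  x2 = (8 - (-2.1)·0.0993 - (2)·-0.6663) / (8.1) = 1.1779
  x3 = (-7 - (-3.2)·0.0993 - (-2)·1.1779) / (6.2) = -0.6978

-0.6978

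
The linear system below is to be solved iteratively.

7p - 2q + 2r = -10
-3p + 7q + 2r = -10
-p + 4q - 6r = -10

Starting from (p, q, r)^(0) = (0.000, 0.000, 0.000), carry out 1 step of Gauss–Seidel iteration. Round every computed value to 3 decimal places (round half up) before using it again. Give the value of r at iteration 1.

Iteration 1:
  p = (-10 - (-2)·0.000 - (2)·0.000) / (7) = -1.429
  q = (-10 - (-3)·-1.429 - (2)·0.000) / (7) = -2.041
  r = (-10 - (-1)·-1.429 - (4)·-2.041) / (-6) = 0.544

0.544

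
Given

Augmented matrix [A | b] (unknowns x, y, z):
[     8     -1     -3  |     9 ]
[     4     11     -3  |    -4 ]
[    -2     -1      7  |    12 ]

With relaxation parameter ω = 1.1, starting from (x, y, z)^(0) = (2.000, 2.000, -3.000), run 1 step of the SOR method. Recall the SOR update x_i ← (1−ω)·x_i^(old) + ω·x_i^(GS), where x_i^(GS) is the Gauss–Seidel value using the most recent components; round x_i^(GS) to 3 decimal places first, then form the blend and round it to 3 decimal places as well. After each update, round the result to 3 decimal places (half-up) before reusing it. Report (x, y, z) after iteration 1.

Iteration 1:
  x: GS value = (9 - (-1)·2.000 - (-3)·-3.000) / (8) = 0.250;  x ← (1−ω)·2.000 + ω·0.250 = 0.075
  y: GS value = (-4 - (4)·0.075 - (-3)·-3.000) / (11) = -1.209;  y ← (1−ω)·2.000 + ω·-1.209 = -1.530
  z: GS value = (12 - (-2)·0.075 - (-1)·-1.530) / (7) = 1.517;  z ← (1−ω)·-3.000 + ω·1.517 = 1.969

(0.075, -1.530, 1.969)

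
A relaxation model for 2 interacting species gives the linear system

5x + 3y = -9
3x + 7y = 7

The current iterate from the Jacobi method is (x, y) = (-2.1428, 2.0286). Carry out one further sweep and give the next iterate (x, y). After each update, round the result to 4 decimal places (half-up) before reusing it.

(-3.0172, 1.9183)

One sweep:
  x = (-9 - (3)·2.0286) / (5) = -3.0172
  y = (7 - (3)·-2.1428) / (7) = 1.9183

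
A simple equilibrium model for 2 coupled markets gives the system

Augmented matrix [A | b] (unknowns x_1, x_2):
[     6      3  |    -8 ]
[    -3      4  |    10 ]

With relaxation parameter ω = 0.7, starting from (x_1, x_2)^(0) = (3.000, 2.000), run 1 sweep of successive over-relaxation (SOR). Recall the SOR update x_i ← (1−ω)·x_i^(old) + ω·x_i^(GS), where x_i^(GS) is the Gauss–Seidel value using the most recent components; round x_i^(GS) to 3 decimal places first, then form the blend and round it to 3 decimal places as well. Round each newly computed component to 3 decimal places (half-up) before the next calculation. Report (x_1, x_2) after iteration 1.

Iteration 1:
  x_1: GS value = (-8 - (3)·2.000) / (6) = -2.333;  x_1 ← (1−ω)·3.000 + ω·-2.333 = -0.733
  x_2: GS value = (10 - (-3)·-0.733) / (4) = 1.950;  x_2 ← (1−ω)·2.000 + ω·1.950 = 1.965

(-0.733, 1.965)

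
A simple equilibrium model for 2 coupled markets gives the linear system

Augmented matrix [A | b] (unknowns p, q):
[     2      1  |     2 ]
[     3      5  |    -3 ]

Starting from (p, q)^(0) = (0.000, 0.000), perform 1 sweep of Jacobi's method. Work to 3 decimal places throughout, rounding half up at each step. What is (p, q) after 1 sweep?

Iteration 1:
  p = (2 - (1)·0.000) / (2) = 1.000
  q = (-3 - (3)·0.000) / (5) = -0.600

(1.000, -0.600)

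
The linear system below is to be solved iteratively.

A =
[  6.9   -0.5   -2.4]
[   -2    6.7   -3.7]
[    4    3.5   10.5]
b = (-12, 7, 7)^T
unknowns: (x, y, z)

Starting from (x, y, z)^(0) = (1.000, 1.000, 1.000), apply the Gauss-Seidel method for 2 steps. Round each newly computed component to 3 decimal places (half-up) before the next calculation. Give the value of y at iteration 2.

1.055

Iteration 1:
  x = (-12 - (-0.5)·1.000 - (-2.4)·1.000) / (6.9) = -1.319
  y = (7 - (-2)·-1.319 - (-3.7)·1.000) / (6.7) = 1.203
  z = (7 - (4)·-1.319 - (3.5)·1.203) / (10.5) = 0.768
Iteration 2:
  x = (-12 - (-0.5)·1.203 - (-2.4)·0.768) / (6.9) = -1.385
  y = (7 - (-2)·-1.385 - (-3.7)·0.768) / (6.7) = 1.055
  z = (7 - (4)·-1.385 - (3.5)·1.055) / (10.5) = 0.843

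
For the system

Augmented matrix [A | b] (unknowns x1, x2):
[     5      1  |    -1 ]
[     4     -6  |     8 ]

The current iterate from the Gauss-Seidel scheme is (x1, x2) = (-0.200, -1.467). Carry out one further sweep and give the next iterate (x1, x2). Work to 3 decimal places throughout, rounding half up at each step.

One sweep:
  x1 = (-1 - (1)·-1.467) / (5) = 0.093
  x2 = (8 - (4)·0.093) / (-6) = -1.271

(0.093, -1.271)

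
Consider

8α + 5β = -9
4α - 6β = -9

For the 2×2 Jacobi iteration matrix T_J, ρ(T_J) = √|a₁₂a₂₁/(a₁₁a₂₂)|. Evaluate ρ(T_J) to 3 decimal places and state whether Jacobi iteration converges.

a₁₂a₂₁/(a₁₁a₂₂) = (5)·(4) / ((8)·(-6)) = -0.416667
ρ = √|-0.416667| = √0.416667 = 0.645
ρ < 1, so Jacobi converges

0.645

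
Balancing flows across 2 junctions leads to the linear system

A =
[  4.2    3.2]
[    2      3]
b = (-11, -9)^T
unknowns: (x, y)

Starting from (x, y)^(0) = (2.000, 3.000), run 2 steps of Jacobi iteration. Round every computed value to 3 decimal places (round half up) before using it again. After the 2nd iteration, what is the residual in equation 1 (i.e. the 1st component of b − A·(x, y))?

-14.728

Iteration 1:
  x = (-11 - (3.2)·3.000) / (4.2) = -4.905
  y = (-9 - (2)·2.000) / (3) = -4.333
Iteration 2:
  x = (-11 - (3.2)·-4.333) / (4.2) = 0.682
  y = (-9 - (2)·-4.905) / (3) = 0.270
Residual b − A·x = (-14.728, -11.174)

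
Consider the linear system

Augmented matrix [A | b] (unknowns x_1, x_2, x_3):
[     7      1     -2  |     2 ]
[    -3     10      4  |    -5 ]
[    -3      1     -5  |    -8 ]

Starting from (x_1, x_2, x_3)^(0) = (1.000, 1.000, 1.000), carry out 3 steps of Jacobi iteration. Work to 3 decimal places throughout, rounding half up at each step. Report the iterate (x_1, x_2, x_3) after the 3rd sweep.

(0.757, -0.775, 1.001)

Iteration 1:
  x_1 = (2 - (1)·1.000 - (-2)·1.000) / (7) = 0.429
  x_2 = (-5 - (-3)·1.000 - (4)·1.000) / (10) = -0.600
  x_3 = (-8 - (-3)·1.000 - (1)·1.000) / (-5) = 1.200
Iteration 2:
  x_1 = (2 - (1)·-0.600 - (-2)·1.200) / (7) = 0.714
  x_2 = (-5 - (-3)·0.429 - (4)·1.200) / (10) = -0.851
  x_3 = (-8 - (-3)·0.429 - (1)·-0.600) / (-5) = 1.223
Iteration 3:
  x_1 = (2 - (1)·-0.851 - (-2)·1.223) / (7) = 0.757
  x_2 = (-5 - (-3)·0.714 - (4)·1.223) / (10) = -0.775
  x_3 = (-8 - (-3)·0.714 - (1)·-0.851) / (-5) = 1.001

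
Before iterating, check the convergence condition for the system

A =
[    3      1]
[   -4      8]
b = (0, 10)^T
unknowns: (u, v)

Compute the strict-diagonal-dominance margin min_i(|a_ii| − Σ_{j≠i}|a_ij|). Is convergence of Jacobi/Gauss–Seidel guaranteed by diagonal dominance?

2

row 1: |3| − (1) = 2
row 2: |8| − (4) = 4
minimum over rows = 2 → strictly diagonally dominant (convergence guaranteed)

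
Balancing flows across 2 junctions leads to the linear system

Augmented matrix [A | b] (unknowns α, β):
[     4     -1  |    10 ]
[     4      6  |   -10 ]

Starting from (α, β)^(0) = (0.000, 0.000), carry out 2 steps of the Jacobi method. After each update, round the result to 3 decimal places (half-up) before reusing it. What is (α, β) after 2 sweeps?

(2.083, -3.333)

Iteration 1:
  α = (10 - (-1)·0.000) / (4) = 2.500
  β = (-10 - (4)·0.000) / (6) = -1.667
Iteration 2:
  α = (10 - (-1)·-1.667) / (4) = 2.083
  β = (-10 - (4)·2.500) / (6) = -3.333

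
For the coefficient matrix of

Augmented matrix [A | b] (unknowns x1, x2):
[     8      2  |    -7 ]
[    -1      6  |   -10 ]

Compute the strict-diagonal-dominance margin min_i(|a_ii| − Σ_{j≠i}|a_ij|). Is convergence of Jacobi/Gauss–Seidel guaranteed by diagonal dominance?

row 1: |8| − (2) = 6
row 2: |6| − (1) = 5
minimum over rows = 5 → strictly diagonally dominant (convergence guaranteed)

5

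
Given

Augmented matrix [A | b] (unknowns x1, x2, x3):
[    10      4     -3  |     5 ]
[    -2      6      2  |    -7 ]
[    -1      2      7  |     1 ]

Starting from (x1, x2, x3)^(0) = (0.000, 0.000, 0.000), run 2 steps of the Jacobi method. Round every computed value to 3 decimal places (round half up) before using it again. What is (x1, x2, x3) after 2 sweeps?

Iteration 1:
  x1 = (5 - (4)·0.000 - (-3)·0.000) / (10) = 0.500
  x2 = (-7 - (-2)·0.000 - (2)·0.000) / (6) = -1.167
  x3 = (1 - (-1)·0.000 - (2)·0.000) / (7) = 0.143
Iteration 2:
  x1 = (5 - (4)·-1.167 - (-3)·0.143) / (10) = 1.010
  x2 = (-7 - (-2)·0.500 - (2)·0.143) / (6) = -1.048
  x3 = (1 - (-1)·0.500 - (2)·-1.167) / (7) = 0.548

(1.010, -1.048, 0.548)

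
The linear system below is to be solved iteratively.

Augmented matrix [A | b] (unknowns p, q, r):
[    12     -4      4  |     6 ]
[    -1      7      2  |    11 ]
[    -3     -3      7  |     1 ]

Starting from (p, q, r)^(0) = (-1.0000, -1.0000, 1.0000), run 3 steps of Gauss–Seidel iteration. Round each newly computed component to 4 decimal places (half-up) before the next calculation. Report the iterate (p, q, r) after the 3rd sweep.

(0.6355, 1.3501, 0.9938)

Iteration 1:
  p = (6 - (-4)·-1.0000 - (4)·1.0000) / (12) = -0.1667
  q = (11 - (-1)·-0.1667 - (2)·1.0000) / (7) = 1.2619
  r = (1 - (-3)·-0.1667 - (-3)·1.2619) / (7) = 0.6122
Iteration 2:
  p = (6 - (-4)·1.2619 - (4)·0.6122) / (12) = 0.7166
  q = (11 - (-1)·0.7166 - (2)·0.6122) / (7) = 1.4989
  r = (1 - (-3)·0.7166 - (-3)·1.4989) / (7) = 1.0924
Iteration 3:
  p = (6 - (-4)·1.4989 - (4)·1.0924) / (12) = 0.6355
  q = (11 - (-1)·0.6355 - (2)·1.0924) / (7) = 1.3501
  r = (1 - (-3)·0.6355 - (-3)·1.3501) / (7) = 0.9938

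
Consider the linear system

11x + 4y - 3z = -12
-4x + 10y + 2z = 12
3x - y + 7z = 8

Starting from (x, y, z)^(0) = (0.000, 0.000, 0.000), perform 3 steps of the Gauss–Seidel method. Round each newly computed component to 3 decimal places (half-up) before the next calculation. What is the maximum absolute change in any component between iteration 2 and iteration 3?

0.065

Iteration 1:
  x = (-12 - (4)·0.000 - (-3)·0.000) / (11) = -1.091
  y = (12 - (-4)·-1.091 - (2)·0.000) / (10) = 0.764
  z = (8 - (3)·-1.091 - (-1)·0.764) / (7) = 1.720
Iteration 2:
  x = (-12 - (4)·0.764 - (-3)·1.720) / (11) = -0.900
  y = (12 - (-4)·-0.900 - (2)·1.720) / (10) = 0.496
  z = (8 - (3)·-0.900 - (-1)·0.496) / (7) = 1.599
Iteration 3:
  x = (-12 - (4)·0.496 - (-3)·1.599) / (11) = -0.835
  y = (12 - (-4)·-0.835 - (2)·1.599) / (10) = 0.546
  z = (8 - (3)·-0.835 - (-1)·0.546) / (7) = 1.579
Change: (0.065, 0.050, -0.020) → max |·| = 0.065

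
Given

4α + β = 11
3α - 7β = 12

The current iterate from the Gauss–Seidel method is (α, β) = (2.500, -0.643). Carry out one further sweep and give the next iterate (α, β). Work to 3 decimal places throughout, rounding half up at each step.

One sweep:
  α = (11 - (1)·-0.643) / (4) = 2.911
  β = (12 - (3)·2.911) / (-7) = -0.467

(2.911, -0.467)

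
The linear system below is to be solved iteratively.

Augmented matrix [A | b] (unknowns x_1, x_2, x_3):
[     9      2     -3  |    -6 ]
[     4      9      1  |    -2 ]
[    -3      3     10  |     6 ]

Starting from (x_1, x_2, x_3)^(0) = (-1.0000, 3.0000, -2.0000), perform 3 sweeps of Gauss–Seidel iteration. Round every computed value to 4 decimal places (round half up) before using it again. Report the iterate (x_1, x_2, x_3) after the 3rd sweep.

Iteration 1:
  x_1 = (-6 - (2)·3.0000 - (-3)·-2.0000) / (9) = -2.0000
  x_2 = (-2 - (4)·-2.0000 - (1)·-2.0000) / (9) = 0.8889
  x_3 = (6 - (-3)·-2.0000 - (3)·0.8889) / (10) = -0.2667
Iteration 2:
  x_1 = (-6 - (2)·0.8889 - (-3)·-0.2667) / (9) = -0.9531
  x_2 = (-2 - (4)·-0.9531 - (1)·-0.2667) / (9) = 0.2310
  x_3 = (6 - (-3)·-0.9531 - (3)·0.2310) / (10) = 0.2448
Iteration 3:
  x_1 = (-6 - (2)·0.2310 - (-3)·0.2448) / (9) = -0.6364
  x_2 = (-2 - (4)·-0.6364 - (1)·0.2448) / (9) = 0.0334
  x_3 = (6 - (-3)·-0.6364 - (3)·0.0334) / (10) = 0.3991

(-0.6364, 0.0334, 0.3991)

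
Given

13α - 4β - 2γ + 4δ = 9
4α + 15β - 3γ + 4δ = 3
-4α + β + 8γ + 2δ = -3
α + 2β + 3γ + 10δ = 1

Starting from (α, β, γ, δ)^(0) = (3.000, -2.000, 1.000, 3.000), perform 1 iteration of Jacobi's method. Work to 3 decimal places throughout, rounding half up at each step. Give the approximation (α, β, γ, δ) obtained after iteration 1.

Iteration 1:
  α = (9 - (-4)·-2.000 - (-2)·1.000 - (4)·3.000) / (13) = -0.692
  β = (3 - (4)·3.000 - (-3)·1.000 - (4)·3.000) / (15) = -1.200
  γ = (-3 - (-4)·3.000 - (1)·-2.000 - (2)·3.000) / (8) = 0.625
  δ = (1 - (1)·3.000 - (2)·-2.000 - (3)·1.000) / (10) = -0.100

(-0.692, -1.200, 0.625, -0.100)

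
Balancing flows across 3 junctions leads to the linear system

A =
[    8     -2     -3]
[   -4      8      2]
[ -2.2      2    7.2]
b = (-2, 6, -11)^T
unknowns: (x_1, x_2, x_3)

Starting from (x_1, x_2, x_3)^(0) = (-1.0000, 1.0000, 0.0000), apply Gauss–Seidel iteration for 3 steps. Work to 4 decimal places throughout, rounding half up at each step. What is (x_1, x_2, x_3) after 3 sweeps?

Iteration 1:
  x_1 = (-2 - (-2)·1.0000 - (-3)·0.0000) / (8) = 0.0000
  x_2 = (6 - (-4)·0.0000 - (2)·0.0000) / (8) = 0.7500
  x_3 = (-11 - (-2.2)·0.0000 - (2)·0.7500) / (7.2) = -1.7361
Iteration 2:
  x_1 = (-2 - (-2)·0.7500 - (-3)·-1.7361) / (8) = -0.7135
  x_2 = (6 - (-4)·-0.7135 - (2)·-1.7361) / (8) = 0.8273
  x_3 = (-11 - (-2.2)·-0.7135 - (2)·0.8273) / (7.2) = -1.9756
Iteration 3:
  x_1 = (-2 - (-2)·0.8273 - (-3)·-1.9756) / (8) = -0.7840
  x_2 = (6 - (-4)·-0.7840 - (2)·-1.9756) / (8) = 0.8519
  x_3 = (-11 - (-2.2)·-0.7840 - (2)·0.8519) / (7.2) = -2.0040

(-0.7840, 0.8519, -2.0040)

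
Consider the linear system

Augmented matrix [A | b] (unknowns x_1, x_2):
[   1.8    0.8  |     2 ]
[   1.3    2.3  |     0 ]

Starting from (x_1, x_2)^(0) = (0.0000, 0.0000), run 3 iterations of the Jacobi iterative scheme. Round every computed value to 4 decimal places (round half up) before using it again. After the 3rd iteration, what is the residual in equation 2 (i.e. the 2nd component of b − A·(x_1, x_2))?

-0.3629

Iteration 1:
  x_1 = (2 - (0.8)·0.0000) / (1.8) = 1.1111
  x_2 = (0 - (1.3)·0.0000) / (2.3) = 0.0000
Iteration 2:
  x_1 = (2 - (0.8)·0.0000) / (1.8) = 1.1111
  x_2 = (0 - (1.3)·1.1111) / (2.3) = -0.6280
Iteration 3:
  x_1 = (2 - (0.8)·-0.6280) / (1.8) = 1.3902
  x_2 = (0 - (1.3)·1.1111) / (2.3) = -0.6280
Residual b − A·x = (0.0000, -0.3629)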